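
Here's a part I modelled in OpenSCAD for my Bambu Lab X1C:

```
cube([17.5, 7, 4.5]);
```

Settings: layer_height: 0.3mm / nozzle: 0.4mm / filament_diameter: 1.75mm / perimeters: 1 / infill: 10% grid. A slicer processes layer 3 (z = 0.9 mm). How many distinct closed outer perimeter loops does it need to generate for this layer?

1

At z = 0.9 mm: the 17.5×7 cube contributes its full rectangle. The result has 1 disconnected region.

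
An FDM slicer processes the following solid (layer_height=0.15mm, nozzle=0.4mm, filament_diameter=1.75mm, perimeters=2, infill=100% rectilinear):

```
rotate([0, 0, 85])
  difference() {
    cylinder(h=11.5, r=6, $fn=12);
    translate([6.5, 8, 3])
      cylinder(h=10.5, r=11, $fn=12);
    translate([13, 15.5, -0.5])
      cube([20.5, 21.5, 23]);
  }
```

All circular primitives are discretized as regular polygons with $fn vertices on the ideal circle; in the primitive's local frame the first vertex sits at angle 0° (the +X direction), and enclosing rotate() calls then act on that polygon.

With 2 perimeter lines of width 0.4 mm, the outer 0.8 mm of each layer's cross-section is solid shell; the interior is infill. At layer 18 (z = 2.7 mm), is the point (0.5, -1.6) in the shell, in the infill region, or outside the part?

infill

At z = 2.7 mm: the r=6 cylinder gives a regular 12-gon of circumradius 6 (constant along its height); the cylinder at (6.5, 8) does not reach this height (z outside [3, 13.5]); the 20.5×21.5 cube at (13, 15.5) contributes its full rectangle; After the difference (first − rest): starting from the r=6 cylinder, the 20.5×21.5 cube at (13, 15.5) misses the remaining region (no effect) — 1 connected region; (rotated 85° about Z; rotation is an isometry so areas/perimeters/island counts are preserved). Overall, the cross-section is a single solid region. Undo the 85° rotation: the query point maps to (-1.550, -0.638) in the un-rotated model frame. The nearest boundary edge runs (-5.20, -3.00)→(-6.00, 0.00); distance from the point to it = 4.13 mm. The point is inside the cross-section and 4.13 mm from the nearest boundary — more than the 0.8 mm shell width (2 × 0.4), so it's in the infill interior.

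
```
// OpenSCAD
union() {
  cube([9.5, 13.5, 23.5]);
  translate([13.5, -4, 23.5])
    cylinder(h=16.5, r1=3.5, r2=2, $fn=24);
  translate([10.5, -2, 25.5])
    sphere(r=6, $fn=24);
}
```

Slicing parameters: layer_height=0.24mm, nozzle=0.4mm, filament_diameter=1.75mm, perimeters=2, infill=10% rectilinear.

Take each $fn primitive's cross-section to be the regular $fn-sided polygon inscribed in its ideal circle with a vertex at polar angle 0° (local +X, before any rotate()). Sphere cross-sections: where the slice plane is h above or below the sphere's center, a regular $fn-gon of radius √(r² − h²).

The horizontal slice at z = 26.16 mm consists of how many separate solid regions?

1

At z = 26.16 mm: the cube is absent (z outside [0, 23.5]); the cone at (13.5, -4): at t=0.161 of its height the radius interpolates to r₁+(r₂−r₁)t = 3.258, giving a regular 24-gon of that circumradius; the r=6 sphere at (10.5, -2) contributes a regular 24-gon of circumradius √(6²−0.66²) = 5.964; Merging all regions: the regions partially overlap (shared area 29.19 mm²), so overlapping operands fuse into one piece — 1 connected region. The result has 1 disconnected region.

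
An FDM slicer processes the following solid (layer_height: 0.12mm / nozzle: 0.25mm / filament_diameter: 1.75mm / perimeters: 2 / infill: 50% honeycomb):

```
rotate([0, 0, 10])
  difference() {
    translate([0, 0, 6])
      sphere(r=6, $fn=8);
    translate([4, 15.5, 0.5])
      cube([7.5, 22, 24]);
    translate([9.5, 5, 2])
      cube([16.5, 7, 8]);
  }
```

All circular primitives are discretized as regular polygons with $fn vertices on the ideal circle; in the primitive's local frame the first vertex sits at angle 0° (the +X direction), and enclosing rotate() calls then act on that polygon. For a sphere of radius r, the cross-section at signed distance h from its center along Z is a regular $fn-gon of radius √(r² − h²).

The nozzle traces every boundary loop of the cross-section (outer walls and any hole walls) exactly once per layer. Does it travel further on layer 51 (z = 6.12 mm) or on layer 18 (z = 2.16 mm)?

Layer 51 (z = 6.12): the sphere: section is a regular 8-gon, circumradius = √(r²−h²) = √(6²−0.12²) = 5.999 (perimeter = 2·8·5.999·sin(180°/8) = 36.73 mm); the cube at (4, 15.5) (footprint 7.5×22) is included at this height (perimeter 59.00 mm); the cube at (9.5, 5) is present — its section is the full 16.5×7 rectangle (perimeter 47.00 mm); Taking the first minus the rest: starting from the r=6 sphere, the 7.5×22 cube at (4, 15.5) misses the remaining region (no effect); the 16.5×7 cube at (9.5, 5) misses the remaining region (no effect) — boundary = 36.73 mm; (whole slice rotated 10° about Z — lengths, areas and connectivity unchanged). So its perimeter = 36.73 mm. Layer 18 (z = 2.16): the r=6 sphere slices to a regular 8-gon of circumradius 4.610 (√(r²−h²) with h=3.84 from center) (perimeter = 2·8·4.610·sin(180°/8) = 28.23 mm); the cube at (4, 15.5) (footprint 7.5×22) is included at this height (perimeter 59.00 mm); the 16.5×7 cube at (9.5, 5) contributes its full rectangle (perimeter 47.00 mm); Taking the first minus the rest: starting from the r=6 sphere, the 7.5×22 cube at (4, 15.5) misses the remaining region (no effect); the 16.5×7 cube at (9.5, 5) misses the remaining region (no effect) — boundary = 28.23 mm; (rotated 10° about Z; rotation is an isometry so areas/perimeters/island counts are preserved). So its perimeter = 28.23 mm. Layer 51 is larger (36.73 vs 28.23 mm).

layer 51 (z = 6.12 mm)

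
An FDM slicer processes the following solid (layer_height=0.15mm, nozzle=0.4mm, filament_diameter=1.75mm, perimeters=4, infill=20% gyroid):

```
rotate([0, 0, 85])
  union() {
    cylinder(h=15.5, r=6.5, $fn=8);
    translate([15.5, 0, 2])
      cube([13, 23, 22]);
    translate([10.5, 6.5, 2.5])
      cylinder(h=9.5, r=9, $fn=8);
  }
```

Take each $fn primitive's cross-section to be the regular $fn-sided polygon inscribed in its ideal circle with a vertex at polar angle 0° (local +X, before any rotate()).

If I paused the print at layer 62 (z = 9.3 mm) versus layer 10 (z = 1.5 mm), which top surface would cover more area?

layer 62 (z = 9.3 mm)

Layer 62 (z = 9.3): the r=6.5 cylinder contributes a regular 8-gon of circumradius 6.5 (area = (8/2)·6.500²·sin(360°/8) = 119.50 mm²); the cube at (15.5, 0) is present — its section is the full 13×23 rectangle (area 299.00 mm²); the cylinder at (10.5, 6.5): section is a regular 8-gon, circumradius r=9 (area = (8/2)·9.000²·sin(360°/8) = 229.10 mm²); Taking the union: the regions partially overlap — summed areas 647.60 mm² minus the doubly-counted overlap 47.34 mm² gives 600.27 mm² — area = 600.27 mm²; (whole slice rotated 85° about Z — lengths, areas and connectivity unchanged). So its area = 600.27 mm². Layer 10 (z = 1.5): the r=6.5 cylinder gives a regular 8-gon of circumradius 6.5 (constant along its height) (area = (8/2)·6.500²·sin(360°/8) = 119.50 mm²); the cube at (15.5, 0) does not reach this height (z outside [2, 24]); the cylinder at (10.5, 6.5) does not reach this height (z outside [2.5, 12]); Merging all regions: only the r=6.5 cylinder is present, so the union is just that shape — area = 119.50 mm²; (rotated 85° about Z; rotation is an isometry so areas/perimeters/island counts are preserved). So its area = 119.50 mm². Layer 62 is larger (600.27 vs 119.50 mm²).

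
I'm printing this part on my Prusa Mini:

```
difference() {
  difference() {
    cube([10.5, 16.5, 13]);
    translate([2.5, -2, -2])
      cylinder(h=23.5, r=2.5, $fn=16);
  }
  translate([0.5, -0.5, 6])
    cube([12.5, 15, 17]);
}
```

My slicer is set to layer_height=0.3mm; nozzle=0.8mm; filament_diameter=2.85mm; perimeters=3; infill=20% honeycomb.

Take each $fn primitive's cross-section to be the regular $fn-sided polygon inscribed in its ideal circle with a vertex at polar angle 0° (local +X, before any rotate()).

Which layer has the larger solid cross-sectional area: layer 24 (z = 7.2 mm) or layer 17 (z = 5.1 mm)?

layer 17 (z = 5.1 mm)

Layer 24 (z = 7.2): the cube is present — its section is the full 10.5×16.5 rectangle (area 173.25 mm²); the r=2.5 cylinder at (2.5, -2) contributes a regular 16-gon of circumradius 2.5 (area = (16/2)·2.500²·sin(360°/16) = 19.13 mm²); Taking the first minus the rest: starting from the 10.5×16.5 cube (173.25 mm²), the r=2.5 cylinder at (2.5, -2) partially overlaps it — only the 0.92 mm² overlap (of its 19.13 mm²) is removed, clipping the outline — area = 172.33 mm²; the 12.5×15 cube at (0.5, -0.5) contributes its full rectangle (area 187.50 mm²); Taking the first minus the rest: starting from the result so far (172.33 mm²), the 12.5×15 cube at (0.5, -0.5) partially overlaps it — only the 144.08 mm² overlap (of its 187.50 mm²) is removed, clipping the outline — area = 28.25 mm². So its area = 28.25 mm². Layer 17 (z = 5.1): the cube is present — its section is the full 10.5×16.5 rectangle (area 173.25 mm²); the r=2.5 cylinder at (2.5, -2) contributes a regular 16-gon of circumradius 2.5 (area = (16/2)·2.500²·sin(360°/16) = 19.13 mm²); Taking the first minus the rest: starting from the 10.5×16.5 cube (173.25 mm²), the r=2.5 cylinder at (2.5, -2) partially overlaps it — only the 0.92 mm² overlap (of its 19.13 mm²) is removed, clipping the outline — area = 172.33 mm²; the cube at (0.5, -0.5) is absent (z outside [6, 23]); Subtracting the remaining from the first: none of the subtracted shapes is present at this height, so that combined region is unchanged — area = 172.33 mm². So its area = 172.33 mm². Layer 17 is larger (172.33 vs 28.25 mm²).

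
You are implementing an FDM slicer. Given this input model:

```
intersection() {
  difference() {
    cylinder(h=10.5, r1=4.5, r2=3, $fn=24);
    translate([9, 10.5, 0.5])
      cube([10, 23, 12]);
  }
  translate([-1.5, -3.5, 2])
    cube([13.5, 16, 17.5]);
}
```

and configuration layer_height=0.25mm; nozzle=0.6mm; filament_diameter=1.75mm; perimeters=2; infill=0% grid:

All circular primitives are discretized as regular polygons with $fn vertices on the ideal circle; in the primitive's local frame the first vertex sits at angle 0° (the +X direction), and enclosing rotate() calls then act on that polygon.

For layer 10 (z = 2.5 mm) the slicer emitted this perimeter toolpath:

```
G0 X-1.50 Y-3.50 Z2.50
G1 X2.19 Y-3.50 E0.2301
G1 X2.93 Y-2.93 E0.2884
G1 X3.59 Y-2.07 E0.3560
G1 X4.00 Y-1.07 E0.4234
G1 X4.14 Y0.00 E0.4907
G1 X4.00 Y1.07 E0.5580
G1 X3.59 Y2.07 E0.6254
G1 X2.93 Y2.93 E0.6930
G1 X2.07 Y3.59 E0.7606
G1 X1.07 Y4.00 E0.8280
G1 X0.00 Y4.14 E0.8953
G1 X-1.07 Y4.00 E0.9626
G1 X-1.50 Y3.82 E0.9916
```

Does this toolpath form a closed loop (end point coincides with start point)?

no

Start point (G0): (-1.50, -3.50). End point (last G1): the path does not return to the start — open.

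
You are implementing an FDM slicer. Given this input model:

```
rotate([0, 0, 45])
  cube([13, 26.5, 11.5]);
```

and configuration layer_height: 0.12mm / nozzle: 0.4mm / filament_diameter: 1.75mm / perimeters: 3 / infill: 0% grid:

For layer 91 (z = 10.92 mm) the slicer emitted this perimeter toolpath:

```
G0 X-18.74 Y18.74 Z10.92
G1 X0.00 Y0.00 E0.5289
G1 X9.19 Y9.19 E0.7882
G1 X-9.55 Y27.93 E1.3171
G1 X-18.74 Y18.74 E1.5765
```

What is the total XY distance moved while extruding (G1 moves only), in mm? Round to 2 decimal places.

Sum the Euclidean lengths of each G1 segment: total = 79.00 mm.

79.00 mm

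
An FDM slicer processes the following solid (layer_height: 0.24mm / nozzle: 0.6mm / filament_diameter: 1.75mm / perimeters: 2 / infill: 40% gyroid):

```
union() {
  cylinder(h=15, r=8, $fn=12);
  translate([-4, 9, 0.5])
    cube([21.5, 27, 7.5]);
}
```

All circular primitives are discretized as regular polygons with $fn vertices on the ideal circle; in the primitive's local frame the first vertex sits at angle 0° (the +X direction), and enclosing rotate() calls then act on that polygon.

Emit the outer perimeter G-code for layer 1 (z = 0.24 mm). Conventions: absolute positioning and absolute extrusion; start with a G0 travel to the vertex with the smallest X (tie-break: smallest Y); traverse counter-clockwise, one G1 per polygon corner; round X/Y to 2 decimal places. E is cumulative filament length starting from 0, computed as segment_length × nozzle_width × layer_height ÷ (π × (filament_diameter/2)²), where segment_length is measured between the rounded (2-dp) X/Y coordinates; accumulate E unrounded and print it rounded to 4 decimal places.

G0 X-8.00 Y0.00 Z0.24
G1 X-6.93 Y-4.00 E0.2479
G1 X-4.00 Y-6.93 E0.4960
G1 X0.00 Y-8.00 E0.7439
G1 X4.00 Y-6.93 E0.9918
G1 X6.93 Y-4.00 E1.2398
G1 X8.00 Y0.00 E1.4877
G1 X6.93 Y4.00 E1.7356
G1 X4.00 Y6.93 E1.9837
G1 X0.00 Y8.00 E2.2316
G1 X-4.00 Y6.93 E2.4795
G1 X-6.93 Y4.00 E2.7275
G1 X-8.00 Y0.00 E2.9754

At z = 0.24 mm: the r=8 cylinder gives a regular 12-gon of circumradius 8 (constant along its height); the cube at (-4, 9) does not reach this height (z outside [0.5, 8]); Merging all regions: only the r=8 cylinder is present, so the union is just that shape — 1 connected region. The outline is a single polygon with 12 vertices. Extrusion per mm of travel: 0.6 × 0.24 / (π × 0.875²) = 0.059868. Accumulating E over each segment gives final E = 2.9754.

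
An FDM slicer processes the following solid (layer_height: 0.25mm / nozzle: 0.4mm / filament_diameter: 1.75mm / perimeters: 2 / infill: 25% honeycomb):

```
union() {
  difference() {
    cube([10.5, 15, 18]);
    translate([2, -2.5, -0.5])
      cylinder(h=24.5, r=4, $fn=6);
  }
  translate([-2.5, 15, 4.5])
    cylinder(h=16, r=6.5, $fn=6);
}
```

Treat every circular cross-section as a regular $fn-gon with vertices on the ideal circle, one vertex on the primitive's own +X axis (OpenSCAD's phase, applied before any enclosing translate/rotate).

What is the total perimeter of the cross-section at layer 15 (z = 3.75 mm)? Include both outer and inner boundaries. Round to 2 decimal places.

50.59 mm

At z = 3.75 mm: the cube is present — its section is the full 10.5×15 rectangle (perimeter 51.00 mm); the r=4 cylinder at (2, -2.5) gives a regular 6-gon of circumradius 4 (constant along its height) (perimeter = 2·6·4.000·sin(180°/6) = 24.00 mm); Subtracting the remaining from the first: starting from the 10.5×15 cube, the r=4 cylinder at (2, -2.5) partially overlaps it — only the 4.12 mm² overlap (of its 41.57 mm²) is removed, clipping the outline — boundary = 50.59 mm; the cylinder at (-2.5, 15) does not reach this height (z outside [4.5, 20.5]); Merging all regions: only the result so far is present, so the union is just that shape — boundary = 50.59 mm. Overall, the cross-section is a single solid region. Total boundary length (outer) = 50.59 mm.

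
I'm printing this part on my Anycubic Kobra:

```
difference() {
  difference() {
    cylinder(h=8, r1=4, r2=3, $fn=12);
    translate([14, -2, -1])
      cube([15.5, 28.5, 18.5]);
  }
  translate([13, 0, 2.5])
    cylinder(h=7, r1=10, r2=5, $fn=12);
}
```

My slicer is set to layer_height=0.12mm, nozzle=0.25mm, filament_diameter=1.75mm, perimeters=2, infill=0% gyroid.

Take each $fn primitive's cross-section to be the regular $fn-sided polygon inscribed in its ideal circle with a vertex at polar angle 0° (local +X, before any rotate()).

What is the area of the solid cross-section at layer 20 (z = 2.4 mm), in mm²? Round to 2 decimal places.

41.07 mm²

At z = 2.4 mm: the cone (r1=4→r2=3) has section circumradius 3.700 here — a regular 12-gon (area = (12/2)·3.700²·sin(360°/12) = 41.07 mm²); the 15.5×28.5 cube at (14, -2) contributes its full rectangle (area 441.75 mm²); Subtracting the remaining from the first: starting from the cone (41.07 mm²), the 15.5×28.5 cube at (14, -2) misses the remaining region (no effect) — area = 41.07 mm²; the cone at (13, 0) is not intersected at this z (z outside [2.5, 9.5]); Taking the first minus the rest: none of the subtracted shapes is present at this height, so that combined region is unchanged — area = 41.07 mm². Overall, the cross-section is a single solid region. Net area = 41.07 mm².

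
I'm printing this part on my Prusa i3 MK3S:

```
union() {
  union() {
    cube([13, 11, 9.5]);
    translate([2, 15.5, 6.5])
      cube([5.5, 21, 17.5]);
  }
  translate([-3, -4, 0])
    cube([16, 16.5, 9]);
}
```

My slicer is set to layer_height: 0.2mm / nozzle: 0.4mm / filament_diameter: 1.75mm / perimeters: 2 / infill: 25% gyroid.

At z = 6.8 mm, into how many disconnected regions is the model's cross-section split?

2

At z = 6.8 mm: the 13×11 cube contributes its full rectangle; the cube at (2, 15.5) is present — its section is the full 5.5×21 rectangle; Merging all regions: the 2 present regions are separate (no shared area or edge), so areas and boundary lengths simply add and each stays a separate island — 2 connected regions; the cube at (-3, -4) (footprint 16×16.5) is included at this height; Taking the union: the regions partially overlap (shared area 143.00 mm²), so overlapping operands fuse into one piece — 2 connected regions. The result has 2 disconnected regions.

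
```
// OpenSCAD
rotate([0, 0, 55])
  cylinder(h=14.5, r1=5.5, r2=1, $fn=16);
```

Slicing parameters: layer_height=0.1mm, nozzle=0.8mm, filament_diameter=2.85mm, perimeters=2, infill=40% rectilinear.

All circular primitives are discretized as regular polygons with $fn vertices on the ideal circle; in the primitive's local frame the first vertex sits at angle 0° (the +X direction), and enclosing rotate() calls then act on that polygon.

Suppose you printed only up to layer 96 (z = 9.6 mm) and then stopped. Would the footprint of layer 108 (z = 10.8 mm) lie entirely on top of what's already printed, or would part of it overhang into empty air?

entirely on top

Compare the two slices. At z = 9.6: the cone contributes a regular 16-gon of circumradius 2.521 (interpolated between r1=5.5 and r2=1 at t=0.662) (area = (16/2)·2.521²·sin(360°/16) = 19.45 mm²); (whole slice rotated 55° about Z — lengths, areas and connectivity unchanged). At z = 10.8: the cone (r1=5.5→r2=1) has section circumradius 2.148 here — a regular 16-gon (area = (16/2)·2.148²·sin(360°/16) = 14.13 mm²); (whole slice rotated 55° about Z — lengths, areas and connectivity unchanged). Checking containment: the cross-section at z = 10.8 is a subset of the cross-section at z = 9.6.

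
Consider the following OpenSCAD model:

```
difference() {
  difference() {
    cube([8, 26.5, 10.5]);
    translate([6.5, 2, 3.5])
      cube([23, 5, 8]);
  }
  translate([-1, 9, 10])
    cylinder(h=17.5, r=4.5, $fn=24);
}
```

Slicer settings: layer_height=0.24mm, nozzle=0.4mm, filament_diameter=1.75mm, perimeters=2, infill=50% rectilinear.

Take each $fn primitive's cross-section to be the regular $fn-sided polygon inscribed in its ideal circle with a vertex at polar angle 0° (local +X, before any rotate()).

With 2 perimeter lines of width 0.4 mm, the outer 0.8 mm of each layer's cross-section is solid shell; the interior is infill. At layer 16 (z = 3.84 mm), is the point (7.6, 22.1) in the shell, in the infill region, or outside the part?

At z = 3.84 mm: the cube is present — its section is the full 8×26.5 rectangle; the cube at (6.5, 2) is present — its section is the full 23×5 rectangle; Subtracting the remaining from the first: starting from the 8×26.5 cube, the 23×5 cube at (6.5, 2) partially overlaps it — only the 7.50 mm² overlap (of its 115.00 mm²) is removed, clipping the outline — 1 connected region; the cylinder at (-1, 9) is not intersected at this z (z outside [10, 27.5]); After the difference (first − rest): none of the subtracted shapes is present at this height, so the result so far is unchanged — 1 connected region. Overall, the cross-section is a single solid region. The nearest boundary edge runs (8.00, 26.50)→(8.00, 7.00); distance from the point to it = 0.40 mm. The point is inside the cross-section, 0.40 mm from the nearest boundary — within the 0.8 mm shell band (2 × 0.4).

shell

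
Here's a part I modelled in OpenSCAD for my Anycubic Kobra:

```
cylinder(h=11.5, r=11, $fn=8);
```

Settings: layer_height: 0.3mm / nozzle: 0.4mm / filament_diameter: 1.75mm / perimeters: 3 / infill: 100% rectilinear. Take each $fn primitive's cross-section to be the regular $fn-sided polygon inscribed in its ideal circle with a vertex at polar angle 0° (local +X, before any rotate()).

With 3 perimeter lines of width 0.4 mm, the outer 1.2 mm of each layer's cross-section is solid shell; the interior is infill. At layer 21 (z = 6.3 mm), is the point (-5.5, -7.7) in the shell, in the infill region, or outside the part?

shell

At z = 6.3 mm: the r=11 cylinder contributes a regular 8-gon of circumradius 11. Overall, the cross-section is a single solid region. The nearest boundary edge runs (-7.78, -7.78)→(-0.00, -11.00); distance from the point to it = 0.94 mm. The point is inside the cross-section, 0.94 mm from the nearest boundary — within the 1.2 mm shell band (3 × 0.4).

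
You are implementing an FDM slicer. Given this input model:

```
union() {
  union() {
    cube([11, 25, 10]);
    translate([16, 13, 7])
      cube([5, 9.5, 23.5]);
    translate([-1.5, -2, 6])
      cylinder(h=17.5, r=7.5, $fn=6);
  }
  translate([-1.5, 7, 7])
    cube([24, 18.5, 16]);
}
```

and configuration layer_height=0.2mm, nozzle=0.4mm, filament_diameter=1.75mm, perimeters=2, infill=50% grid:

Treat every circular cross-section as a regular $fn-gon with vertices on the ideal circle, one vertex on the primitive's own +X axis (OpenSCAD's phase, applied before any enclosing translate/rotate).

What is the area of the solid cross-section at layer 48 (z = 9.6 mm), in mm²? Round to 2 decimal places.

At z = 9.6 mm: the cube is present — its section is the full 11×25 rectangle (area 275.00 mm²); the cube at (16, 13) (footprint 5×9.5) is included at this height (area 47.50 mm²); the r=7.5 cylinder at (-1.5, -2) contributes a regular 6-gon of circumradius 7.5 (area = (6/2)·7.500²·sin(360°/6) = 146.14 mm²); Combining (union): the regions partially overlap — summed areas 468.64 mm² minus the doubly-counted overlap 15.95 mm² gives 452.69 mm² — area = 452.69 mm²; the 24×18.5 cube at (-1.5, 7) contributes its full rectangle (area 444.00 mm²); Combining (union): the regions partially overlap — summed areas 896.69 mm² minus the doubly-counted overlap 245.50 mm² gives 651.19 mm² — area = 651.19 mm². Overall, the cross-section is a single solid region. Net area = 651.19 mm².

651.19 mm²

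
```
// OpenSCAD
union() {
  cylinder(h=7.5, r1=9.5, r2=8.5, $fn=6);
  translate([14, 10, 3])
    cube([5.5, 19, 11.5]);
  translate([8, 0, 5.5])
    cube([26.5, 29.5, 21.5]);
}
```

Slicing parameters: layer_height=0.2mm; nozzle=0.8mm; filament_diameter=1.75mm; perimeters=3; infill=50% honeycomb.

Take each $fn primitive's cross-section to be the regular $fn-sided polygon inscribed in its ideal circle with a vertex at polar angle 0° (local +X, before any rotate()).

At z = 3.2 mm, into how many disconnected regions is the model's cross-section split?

At z = 3.2 mm: the cone contributes a regular 6-gon of circumradius 9.073 (interpolated between r1=9.5 and r2=8.5 at t=0.427); the cube at (14, 10) is present — its section is the full 5.5×19 rectangle; the cube at (8, 0) does not reach this height (z outside [5.5, 27]); Merging all regions: the 2 present regions are separate (no shared area or edge), so areas and boundary lengths simply add and each stays a separate island — 2 connected regions. The result has 2 disconnected regions.

2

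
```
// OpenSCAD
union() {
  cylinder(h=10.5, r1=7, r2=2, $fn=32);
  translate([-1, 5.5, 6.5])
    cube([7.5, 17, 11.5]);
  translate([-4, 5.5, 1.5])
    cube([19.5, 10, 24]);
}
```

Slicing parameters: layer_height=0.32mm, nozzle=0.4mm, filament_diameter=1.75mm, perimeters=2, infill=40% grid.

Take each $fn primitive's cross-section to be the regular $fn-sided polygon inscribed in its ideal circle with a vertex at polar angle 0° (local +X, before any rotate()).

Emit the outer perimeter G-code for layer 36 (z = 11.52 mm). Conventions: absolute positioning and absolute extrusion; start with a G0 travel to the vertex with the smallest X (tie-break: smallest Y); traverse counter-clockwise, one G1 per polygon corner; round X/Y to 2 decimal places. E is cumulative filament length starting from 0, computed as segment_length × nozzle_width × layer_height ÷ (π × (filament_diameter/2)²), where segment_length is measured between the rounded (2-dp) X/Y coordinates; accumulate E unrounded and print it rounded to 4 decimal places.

At z = 11.52 mm: the cone is not intersected at this z (z outside [0, 10.5]); the cube at (-1, 5.5) (footprint 7.5×17) is included at this height; the 19.5×10 cube at (-4, 5.5) contributes its full rectangle; Taking the union: the regions partially overlap (shared area 75.00 mm²), so overlapping operands fuse into one piece — 1 connected region. The outline is a single polygon with 8 vertices. Extrusion per mm of travel: 0.4 × 0.32 / (π × 0.875²) = 0.053216. Accumulating E over each segment gives final E = 3.8848.

G0 X-4.00 Y5.50 Z11.52
G1 X15.50 Y5.50 E1.0377
G1 X15.50 Y15.50 E1.5699
G1 X6.50 Y15.50 E2.0488
G1 X6.50 Y22.50 E2.4213
G1 X-1.00 Y22.50 E2.8205
G1 X-1.00 Y15.50 E3.1930
G1 X-4.00 Y15.50 E3.3526
G1 X-4.00 Y5.50 E3.8848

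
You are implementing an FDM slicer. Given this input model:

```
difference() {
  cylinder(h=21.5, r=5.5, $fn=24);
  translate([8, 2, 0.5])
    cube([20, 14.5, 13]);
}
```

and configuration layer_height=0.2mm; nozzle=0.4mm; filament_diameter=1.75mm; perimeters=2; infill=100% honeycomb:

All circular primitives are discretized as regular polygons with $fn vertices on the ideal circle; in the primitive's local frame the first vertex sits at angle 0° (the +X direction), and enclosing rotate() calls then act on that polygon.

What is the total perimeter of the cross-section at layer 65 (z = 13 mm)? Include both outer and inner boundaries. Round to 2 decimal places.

34.46 mm

At z = 13 mm: the r=5.5 cylinder gives a regular 24-gon of circumradius 5.5 (constant along its height) (perimeter = 2·24·5.500·sin(180°/24) = 34.46 mm); the cube at (8, 2) (footprint 20×14.5) is included at this height (perimeter 69.00 mm); Subtracting the remaining from the first: starting from the r=5.5 cylinder, the 20×14.5 cube at (8, 2) misses the remaining region (no effect) — boundary = 34.46 mm. Overall, the cross-section is a single solid region. Total boundary length (outer) = 34.46 mm.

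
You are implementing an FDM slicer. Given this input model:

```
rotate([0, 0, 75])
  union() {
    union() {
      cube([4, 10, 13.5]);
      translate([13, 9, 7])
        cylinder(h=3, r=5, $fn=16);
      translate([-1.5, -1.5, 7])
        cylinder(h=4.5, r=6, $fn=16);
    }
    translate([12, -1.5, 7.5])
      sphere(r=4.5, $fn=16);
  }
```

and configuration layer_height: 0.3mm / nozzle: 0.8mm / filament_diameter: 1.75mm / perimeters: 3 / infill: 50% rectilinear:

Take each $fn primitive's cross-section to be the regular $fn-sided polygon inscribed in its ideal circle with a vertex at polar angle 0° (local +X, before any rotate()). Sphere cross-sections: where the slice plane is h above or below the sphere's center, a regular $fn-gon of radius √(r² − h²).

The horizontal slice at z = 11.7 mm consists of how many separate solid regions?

At z = 11.7 mm: the cube is present — its section is the full 4×10 rectangle; the cylinder at (13, 9) is not intersected at this z (z outside [7, 10]); the cylinder at (-1.5, -1.5) is not intersected at this z (z outside [7, 11.5]); Combining (union): only the 4×10 cube is present, so the union is just that shape — 1 connected region; the sphere at (12, -1.5): section is a regular 16-gon, circumradius = √(r²−h²) = √(4.5²−4.2²) = 1.616; Combining (union): the 2 present regions are separate (no shared area or edge), so areas and boundary lengths simply add and each stays a separate island — 2 connected regions; (whole slice rotated 75° about Z — lengths, areas and connectivity unchanged). The result has 2 disconnected regions.

2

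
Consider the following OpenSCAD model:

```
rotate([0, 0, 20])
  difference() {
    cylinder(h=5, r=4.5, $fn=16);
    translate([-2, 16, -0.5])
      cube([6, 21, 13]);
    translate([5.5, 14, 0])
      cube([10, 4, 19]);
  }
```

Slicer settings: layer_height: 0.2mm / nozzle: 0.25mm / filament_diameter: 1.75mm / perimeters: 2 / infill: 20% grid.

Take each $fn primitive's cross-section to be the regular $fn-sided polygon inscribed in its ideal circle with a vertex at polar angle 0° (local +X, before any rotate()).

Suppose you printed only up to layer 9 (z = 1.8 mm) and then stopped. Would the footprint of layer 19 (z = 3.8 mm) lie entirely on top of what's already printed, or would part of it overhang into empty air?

entirely on top

Compare the two slices. At z = 1.8: the r=4.5 cylinder contributes a regular 16-gon of circumradius 4.5 (area = (16/2)·4.500²·sin(360°/16) = 61.99 mm²); the 6×21 cube at (-2, 16) contributes its full rectangle (area 126.00 mm²); the cube at (5.5, 14) (footprint 10×4) is included at this height (area 40.00 mm²); Taking the first minus the rest: starting from the r=4.5 cylinder (61.99 mm²), the 6×21 cube at (-2, 16) misses the remaining region (no effect); the 10×4 cube at (5.5, 14) misses the remaining region (no effect) — area = 61.99 mm²; (whole slice rotated 20° about Z — lengths, areas and connectivity unchanged). At z = 3.8: the cylinder: section is a regular 16-gon, circumradius r=4.5 (area = (16/2)·4.500²·sin(360°/16) = 61.99 mm²); the cube at (-2, 16) (footprint 6×21) is included at this height (area 126.00 mm²); the cube at (5.5, 14) is present — its section is the full 10×4 rectangle (area 40.00 mm²); After the difference (first − rest): starting from the r=4.5 cylinder (61.99 mm²), the 6×21 cube at (-2, 16) misses the remaining region (no effect); the 10×4 cube at (5.5, 14) misses the remaining region (no effect) — area = 61.99 mm²; (rotated 20° about Z; rotation is an isometry so areas/perimeters/island counts are preserved). Checking containment: the cross-section at z = 3.8 is a subset of the cross-section at z = 1.8.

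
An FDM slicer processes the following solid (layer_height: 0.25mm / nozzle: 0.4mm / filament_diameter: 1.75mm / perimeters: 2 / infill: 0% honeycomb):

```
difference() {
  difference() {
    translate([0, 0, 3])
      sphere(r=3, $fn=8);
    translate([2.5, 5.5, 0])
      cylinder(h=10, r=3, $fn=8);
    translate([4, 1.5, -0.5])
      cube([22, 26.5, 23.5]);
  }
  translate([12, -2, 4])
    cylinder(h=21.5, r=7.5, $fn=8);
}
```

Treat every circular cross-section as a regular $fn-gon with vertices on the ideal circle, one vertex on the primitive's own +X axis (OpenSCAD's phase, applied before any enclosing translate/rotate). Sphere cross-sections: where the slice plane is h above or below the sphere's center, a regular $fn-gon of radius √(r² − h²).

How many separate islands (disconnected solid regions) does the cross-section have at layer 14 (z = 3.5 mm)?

1

At z = 3.5 mm: the r=3 sphere slices to a regular 8-gon of circumradius 2.958 (√(r²−h²) with h=0.5 from center); the r=3 cylinder at (2.5, 5.5) gives a regular 8-gon of circumradius 3 (constant along its height); the cube at (4, 1.5) is present — its section is the full 22×26.5 rectangle; Subtracting the remaining from the first: starting from the r=3 sphere, the r=3 cylinder at (2.5, 5.5) misses the remaining region (no effect); the 22×26.5 cube at (4, 1.5) misses the remaining region (no effect) — 1 connected region; the cylinder at (12, -2) does not reach this height (z outside [4, 25.5]); Subtracting the remaining from the first: none of the subtracted shapes is present at this height, so that combined region is unchanged — 1 connected region. Overall, the cross-section is a single solid region. Island count = 1.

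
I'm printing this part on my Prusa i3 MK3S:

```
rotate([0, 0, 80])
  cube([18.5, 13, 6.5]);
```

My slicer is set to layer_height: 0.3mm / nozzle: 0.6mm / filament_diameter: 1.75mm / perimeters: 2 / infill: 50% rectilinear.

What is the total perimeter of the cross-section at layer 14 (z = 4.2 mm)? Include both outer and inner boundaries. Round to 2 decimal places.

63.00 mm

At z = 4.2 mm: the cube is present — its section is the full 18.5×13 rectangle (perimeter 63.00 mm); (rotated 80° about Z; rotation is an isometry so areas/perimeters/island counts are preserved). Overall, the cross-section is a single solid region. Total boundary length (outer) = 63.00 mm.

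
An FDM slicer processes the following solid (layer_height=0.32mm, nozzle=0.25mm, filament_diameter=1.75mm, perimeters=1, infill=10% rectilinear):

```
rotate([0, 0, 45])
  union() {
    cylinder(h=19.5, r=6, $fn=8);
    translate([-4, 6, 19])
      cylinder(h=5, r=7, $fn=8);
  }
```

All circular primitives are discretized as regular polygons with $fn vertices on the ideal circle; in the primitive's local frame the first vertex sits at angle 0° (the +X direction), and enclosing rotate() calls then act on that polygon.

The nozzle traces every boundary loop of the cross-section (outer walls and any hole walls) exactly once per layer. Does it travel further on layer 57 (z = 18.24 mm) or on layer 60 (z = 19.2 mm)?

Layer 57 (z = 18.24): the r=6 cylinder contributes a regular 8-gon of circumradius 6 (perimeter = 2·8·6.000·sin(180°/8) = 36.74 mm); the cylinder at (-4, 6) does not reach this height (z outside [19, 24]); Merging all regions: only the r=6 cylinder is present, so the union is just that shape — boundary = 36.74 mm; (rotated 45° about Z; rotation is an isometry so areas/perimeters/island counts are preserved). So its perimeter = 36.74 mm. Layer 60 (z = 19.2): the cylinder: section is a regular 8-gon, circumradius r=6 (perimeter = 2·8·6.000·sin(180°/8) = 36.74 mm); the cylinder at (-4, 6): section is a regular 8-gon, circumradius r=7 (perimeter = 2·8·7.000·sin(180°/8) = 42.86 mm); Taking the union: the regions partially overlap (shared area 35.68 mm²), so the edge portions inside another operand are dropped and the merged outline is re-measured after clipping — boundary = 55.78 mm; (rotated 45° about Z; rotation is an isometry so areas/perimeters/island counts are preserved). So its perimeter = 55.78 mm. Layer 60 is larger (55.78 vs 36.74 mm).

layer 60 (z = 19.2 mm)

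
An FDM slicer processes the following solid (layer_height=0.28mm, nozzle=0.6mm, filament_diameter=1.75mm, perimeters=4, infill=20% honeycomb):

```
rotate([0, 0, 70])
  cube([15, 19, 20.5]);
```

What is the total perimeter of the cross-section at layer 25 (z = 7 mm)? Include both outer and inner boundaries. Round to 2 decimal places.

At z = 7 mm: the 15×19 cube contributes its full rectangle (perimeter 68.00 mm); (whole slice rotated 70° about Z — lengths, areas and connectivity unchanged). Overall, the cross-section is a single solid region. Total boundary length (outer) = 68.00 mm.

68.00 mm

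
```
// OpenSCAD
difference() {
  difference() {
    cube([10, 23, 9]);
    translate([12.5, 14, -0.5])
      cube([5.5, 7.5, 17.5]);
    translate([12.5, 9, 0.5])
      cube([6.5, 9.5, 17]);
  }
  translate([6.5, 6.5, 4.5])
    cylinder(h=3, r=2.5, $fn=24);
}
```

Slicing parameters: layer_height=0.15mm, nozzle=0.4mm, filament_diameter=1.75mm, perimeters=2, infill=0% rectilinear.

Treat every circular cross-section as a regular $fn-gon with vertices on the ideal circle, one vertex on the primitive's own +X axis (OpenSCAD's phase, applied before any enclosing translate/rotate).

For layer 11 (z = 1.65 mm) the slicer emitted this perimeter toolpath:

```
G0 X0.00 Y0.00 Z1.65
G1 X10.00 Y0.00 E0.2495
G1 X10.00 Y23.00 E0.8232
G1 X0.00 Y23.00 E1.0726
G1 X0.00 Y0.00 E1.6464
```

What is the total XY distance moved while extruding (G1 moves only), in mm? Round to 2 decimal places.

66.00 mm

Sum the Euclidean lengths of each G1 segment: total = 66.00 mm.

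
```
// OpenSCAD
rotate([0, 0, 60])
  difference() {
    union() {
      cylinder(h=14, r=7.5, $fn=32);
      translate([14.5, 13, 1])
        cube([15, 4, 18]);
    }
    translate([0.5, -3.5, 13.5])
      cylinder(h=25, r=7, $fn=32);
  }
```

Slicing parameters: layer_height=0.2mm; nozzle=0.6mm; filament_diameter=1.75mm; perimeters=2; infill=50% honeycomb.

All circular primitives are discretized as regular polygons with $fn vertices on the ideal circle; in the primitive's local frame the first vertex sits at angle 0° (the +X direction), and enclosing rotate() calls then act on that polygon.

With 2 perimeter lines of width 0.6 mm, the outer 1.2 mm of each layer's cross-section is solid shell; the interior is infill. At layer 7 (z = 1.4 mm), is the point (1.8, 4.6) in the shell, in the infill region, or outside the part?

At z = 1.4 mm: the r=7.5 cylinder gives a regular 32-gon of circumradius 7.5 (constant along its height); the 15×4 cube at (14.5, 13) contributes its full rectangle; Taking the union: the 2 present regions are separate (no shared area or edge), so areas and boundary lengths simply add and each stays a separate island — 2 connected regions; the cylinder at (0.5, -3.5) is not intersected at this z (z outside [13.5, 38.5]); After the difference (first − rest): none of the subtracted shapes is present at this height, so the result so far is unchanged — 2 connected regions; (rotated 60° about Z; rotation is an isometry so areas/perimeters/island counts are preserved). Overall, the cross-section has 2 separate islands. Undo the 60° rotation: the query point maps to (4.884, 0.741) in the un-rotated model frame. The nearest boundary edge runs (7.36, 1.46)→(7.50, 0.00); distance from the point to it = 2.53 mm. (Shell/infill is judged within the island containing the point — the largest one.) The point is inside the cross-section and 2.53 mm from the nearest boundary — more than the 1.2 mm shell width (2 × 0.6), so it's in the infill interior.

infill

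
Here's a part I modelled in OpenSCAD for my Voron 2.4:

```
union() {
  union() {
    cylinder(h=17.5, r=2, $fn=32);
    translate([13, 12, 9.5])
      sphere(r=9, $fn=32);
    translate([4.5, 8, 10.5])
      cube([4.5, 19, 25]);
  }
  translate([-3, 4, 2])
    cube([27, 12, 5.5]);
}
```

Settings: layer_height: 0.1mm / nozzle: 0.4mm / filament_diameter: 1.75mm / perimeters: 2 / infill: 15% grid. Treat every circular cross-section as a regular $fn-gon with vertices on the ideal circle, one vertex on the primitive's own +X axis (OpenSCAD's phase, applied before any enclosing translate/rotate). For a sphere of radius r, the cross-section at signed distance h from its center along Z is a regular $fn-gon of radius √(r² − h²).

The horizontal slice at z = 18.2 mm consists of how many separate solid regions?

2

At z = 18.2 mm: the cylinder is not intersected at this z (z outside [0, 17.5]); the r=9 sphere at (13, 12) contributes a regular 32-gon of circumradius √(9²−8.7²) = 2.304; the cube at (4.5, 8) is present — its section is the full 4.5×19 rectangle; Merging all regions: the 2 present regions are separate (no shared area or edge), so areas and boundary lengths simply add and each stays a separate island — 2 connected regions; the cube at (-3, 4) is not intersected at this z (z outside [2, 7.5]); Taking the union: only that combined region is present, so the union is just that shape — 2 connected regions. The result has 2 disconnected regions.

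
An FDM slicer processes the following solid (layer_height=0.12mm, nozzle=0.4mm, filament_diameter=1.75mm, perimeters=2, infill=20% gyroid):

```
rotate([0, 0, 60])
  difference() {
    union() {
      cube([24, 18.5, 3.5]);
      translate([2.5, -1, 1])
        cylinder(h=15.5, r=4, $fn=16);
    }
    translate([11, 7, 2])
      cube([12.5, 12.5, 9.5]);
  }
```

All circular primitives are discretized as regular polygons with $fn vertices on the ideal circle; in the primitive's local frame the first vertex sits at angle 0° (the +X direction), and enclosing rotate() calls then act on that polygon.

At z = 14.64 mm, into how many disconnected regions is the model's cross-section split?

At z = 14.64 mm: the cube is absent (z outside [0, 3.5]); the r=4 cylinder at (2.5, -1) gives a regular 16-gon of circumradius 4 (constant along its height); Merging all regions: only the r=4 cylinder at (2.5, -1) is present, so the union is just that shape — 1 connected region; the cube at (11, 7) does not reach this height (z outside [2, 11.5]); Taking the first minus the rest: none of the subtracted shapes is present at this height, so the result so far is unchanged — 1 connected region; (rotated 60° about Z; rotation is an isometry so areas/perimeters/island counts are preserved). The result has 1 disconnected region.

1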